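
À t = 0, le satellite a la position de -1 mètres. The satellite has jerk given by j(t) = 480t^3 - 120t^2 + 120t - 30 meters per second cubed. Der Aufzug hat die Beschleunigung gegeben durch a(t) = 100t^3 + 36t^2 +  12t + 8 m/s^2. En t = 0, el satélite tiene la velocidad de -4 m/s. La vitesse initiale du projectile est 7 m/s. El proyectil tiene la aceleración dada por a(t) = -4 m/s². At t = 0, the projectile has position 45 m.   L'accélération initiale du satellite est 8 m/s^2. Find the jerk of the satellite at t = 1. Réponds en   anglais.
We have jerk j(t) = 480·t^3 - 120·t^2 + 120·t - 30. Substituting t = 1: j(1) = 450.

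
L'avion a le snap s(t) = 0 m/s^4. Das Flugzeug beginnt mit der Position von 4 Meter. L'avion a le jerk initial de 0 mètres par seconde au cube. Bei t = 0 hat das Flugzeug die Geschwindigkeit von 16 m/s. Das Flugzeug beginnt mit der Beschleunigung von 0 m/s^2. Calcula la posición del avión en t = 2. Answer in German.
Wir müssen unsere Gleichung für den Snap s(t) = 0 4-mal integrieren. Die Stammfunktion von dem Snap, mit j(0) = 0, ergibt den Ruck: j(t) = 0. Durch Integration von dem Ruck und Verwendung der Anfangsbedingung a(0) = 0, erhalten wir a(t) = 0. Durch Integration von der Beschleunigung und Verwendung der Anfangsbedingung v(0) = 16, erhalten wir v(t) = 16. Durch Integration von der Geschwindigkeit und Verwendung der Anfangsbedingung x(0) = 4, erhalten wir x(t) = 16·t + 4. Wir haben die Position x(t) = 16·t + 4. Durch Einsetzen von t = 2: x(2) = 36.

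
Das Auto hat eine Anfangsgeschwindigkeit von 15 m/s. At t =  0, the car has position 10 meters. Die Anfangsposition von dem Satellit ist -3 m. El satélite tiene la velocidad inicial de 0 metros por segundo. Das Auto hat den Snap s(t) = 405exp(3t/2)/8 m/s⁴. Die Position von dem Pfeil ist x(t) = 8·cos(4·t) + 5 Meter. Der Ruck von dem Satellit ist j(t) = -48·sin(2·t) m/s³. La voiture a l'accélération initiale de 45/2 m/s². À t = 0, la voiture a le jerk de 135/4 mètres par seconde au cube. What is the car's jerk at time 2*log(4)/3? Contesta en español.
Debemos encontrar la integral de nuestra ecuación del snap s(t) = 405·exp(3·t/2)/8 1 vez. Tomando ∫s(t)dt y aplicando j(0) = 135/4, encontramos j(t) = 135·exp(3·t/2)/4. De la ecuación de la sacudida j(t) = 135·exp(3·t/2)/4, sustituimos t = 2*log(4)/3 para obtener j = 135.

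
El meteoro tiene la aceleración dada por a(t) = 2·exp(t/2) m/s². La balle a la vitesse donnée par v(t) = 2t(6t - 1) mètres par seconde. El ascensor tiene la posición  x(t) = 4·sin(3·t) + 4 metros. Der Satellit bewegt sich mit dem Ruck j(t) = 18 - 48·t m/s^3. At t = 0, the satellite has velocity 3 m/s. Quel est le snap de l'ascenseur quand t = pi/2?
Nous devons dériver notre équation de la position x(t) = 4·sin(3·t) + 4 4 fois. La dérivée de la position donne la vitesse: v(t) = 12·cos(3·t). En dérivant la vitesse, nous obtenons l'accélération: a(t) = -36·sin(3·t). En prenant d/dt de a(t), nous trouvons j(t) = -108·cos(3·t). En prenant d/dt de j(t), nous trouvons s(t) = 324·sin(3·t). Nous avons le snap s(t) = 324·sin(3·t). En substituant t = pi/2: s(pi/2) = -324.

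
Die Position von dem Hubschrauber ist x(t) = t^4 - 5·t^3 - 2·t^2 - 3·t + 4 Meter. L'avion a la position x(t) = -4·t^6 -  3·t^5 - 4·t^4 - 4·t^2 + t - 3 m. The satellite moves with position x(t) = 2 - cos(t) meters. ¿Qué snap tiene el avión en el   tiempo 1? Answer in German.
Um dies zu lösen, müssen wir 4 Ableitungen unserer Gleichung für die Position x(t) = -4·t^6 - 3·t^5 - 4·t^4 - 4·t^2 + t - 3 nehmen. Mit d/dt von x(t) finden wir v(t) = -24·t^5 - 15·t^4 - 16·t^3 - 8·t + 1. Mit d/dt von v(t) finden wir a(t) = -120·t^4 - 60·t^3 - 48·t^2 - 8. Die Ableitung von der Beschleunigung ergibt den Ruck: j(t) = -480·t^3 - 180·t^2 - 96·t. Durch Ableiten von dem Ruck erhalten wir den Snap: s(t) = -1440·t^2 - 360·t - 96. Mit s(t) = -1440·t^2 - 360·t - 96 und Einsetzen von t = 1, finden wir s = -1896.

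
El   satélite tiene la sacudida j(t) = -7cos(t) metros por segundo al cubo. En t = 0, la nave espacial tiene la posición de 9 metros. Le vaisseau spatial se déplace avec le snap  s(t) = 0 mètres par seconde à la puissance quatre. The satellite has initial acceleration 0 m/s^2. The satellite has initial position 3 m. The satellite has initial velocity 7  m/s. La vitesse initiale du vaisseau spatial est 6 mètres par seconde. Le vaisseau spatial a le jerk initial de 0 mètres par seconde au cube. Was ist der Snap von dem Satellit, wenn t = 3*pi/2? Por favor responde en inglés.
We must differentiate our jerk equation j(t) = -7·cos(t) 1 time. Differentiating jerk, we get snap: s(t) = 7·sin(t). From the given snap equation s(t) = 7·sin(t), we substitute t = 3*pi/2 to get s = -7.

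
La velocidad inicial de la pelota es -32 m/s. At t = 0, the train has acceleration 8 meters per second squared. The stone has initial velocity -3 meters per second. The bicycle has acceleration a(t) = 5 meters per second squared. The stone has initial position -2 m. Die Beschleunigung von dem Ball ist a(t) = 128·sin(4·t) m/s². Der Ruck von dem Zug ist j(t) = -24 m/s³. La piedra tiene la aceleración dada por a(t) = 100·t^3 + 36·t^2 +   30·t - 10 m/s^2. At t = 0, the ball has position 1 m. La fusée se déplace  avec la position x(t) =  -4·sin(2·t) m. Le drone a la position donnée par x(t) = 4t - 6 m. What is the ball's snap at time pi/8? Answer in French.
Pour résoudre ceci, nous devons prendre 2 dérivées de notre équation de l'accélération a(t) = 128·sin(4·t). En prenant d/dt de a(t), nous trouvons j(t) = 512·cos(4·t). En prenant d/dt de j(t), nous trouvons s(t) = -2048·sin(4·t). En utilisant s(t) = -2048·sin(4·t) et en substituant t = pi/8, nous trouvons s = -2048.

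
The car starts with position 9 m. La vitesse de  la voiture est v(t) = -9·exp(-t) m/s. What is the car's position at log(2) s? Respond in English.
We need to integrate our velocity equation v(t) = -9·exp(-t) 1 time. Finding the antiderivative of v(t) and using x(0) = 9: x(t) = 9·exp(-t). Using x(t) = 9·exp(-t) and substituting t = log(2), we find x = 9/2.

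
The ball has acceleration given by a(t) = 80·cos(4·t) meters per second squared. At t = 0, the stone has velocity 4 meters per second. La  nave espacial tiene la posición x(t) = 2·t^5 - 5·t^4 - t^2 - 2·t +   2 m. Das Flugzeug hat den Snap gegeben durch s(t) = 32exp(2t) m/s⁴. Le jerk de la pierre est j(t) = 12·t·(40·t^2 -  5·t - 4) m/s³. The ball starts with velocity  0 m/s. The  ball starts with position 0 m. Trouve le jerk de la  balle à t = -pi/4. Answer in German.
Ausgehend von der Beschleunigung a(t) = 80·cos(4·t), nehmen wir 1 Ableitung. Mit d/dt von a(t) finden wir j(t) = -320·sin(4·t). Wir haben den Ruck j(t) = -320·sin(4·t). Durch Einsetzen von t = -pi/4: j(-pi/4) = 0.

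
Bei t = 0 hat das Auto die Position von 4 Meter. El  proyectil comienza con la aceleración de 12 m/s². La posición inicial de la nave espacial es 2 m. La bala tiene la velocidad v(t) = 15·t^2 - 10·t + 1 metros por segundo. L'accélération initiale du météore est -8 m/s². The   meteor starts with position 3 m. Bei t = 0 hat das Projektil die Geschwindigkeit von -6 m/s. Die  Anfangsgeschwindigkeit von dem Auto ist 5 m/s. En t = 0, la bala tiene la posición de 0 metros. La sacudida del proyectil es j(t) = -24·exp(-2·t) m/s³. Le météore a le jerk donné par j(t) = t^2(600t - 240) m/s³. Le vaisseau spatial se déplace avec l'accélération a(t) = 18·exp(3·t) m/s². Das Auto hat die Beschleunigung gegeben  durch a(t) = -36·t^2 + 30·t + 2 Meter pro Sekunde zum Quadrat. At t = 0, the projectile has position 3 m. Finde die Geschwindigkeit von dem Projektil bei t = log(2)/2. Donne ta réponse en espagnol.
Debemos encontrar la integral de nuestra ecuación de la sacudida j(t) = -24·exp(-2·t) 2 veces. La antiderivada de la sacudida es la aceleración. Usando a(0) = 12, obtenemos a(t) = 12·exp(-2·t). La antiderivada de la aceleración es la velocidad. Usando v(0) = -6, obtenemos v(t) = -6·exp(-2·t). De la ecuación de la velocidad v(t) = -6·exp(-2·t), sustituimos t = log(2)/2 para obtener v = -3.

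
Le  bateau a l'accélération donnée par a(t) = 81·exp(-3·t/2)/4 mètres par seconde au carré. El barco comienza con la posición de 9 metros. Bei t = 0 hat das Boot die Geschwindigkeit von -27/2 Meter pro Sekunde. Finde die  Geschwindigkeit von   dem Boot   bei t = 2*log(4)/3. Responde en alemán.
Wir müssen das Integral unserer Gleichung für die Beschleunigung a(t) = 81·exp(-3·t/2)/4 1-mal finden. Durch Integration von der Beschleunigung und Verwendung der Anfangsbedingung v(0) = -27/2, erhalten wir v(t) = -27·exp(-3·t/2)/2. Wir haben die Geschwindigkeit v(t) = -27·exp(-3·t/2)/2. Durch Einsetzen von t = 2*log(4)/3: v(2*log(4)/3) = -27/8.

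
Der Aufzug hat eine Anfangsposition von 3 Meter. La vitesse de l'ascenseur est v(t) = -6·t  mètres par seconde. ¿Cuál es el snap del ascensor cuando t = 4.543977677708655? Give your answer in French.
Pour résoudre ceci, nous devons prendre 3 dérivées de notre équation de la vitesse v(t) = -6·t. La dérivée de la vitesse donne l'accélération: a(t) = -6. La dérivée de l'accélération donne le jerk: j(t) = 0. La dérivée du jerk donne le snap: s(t) = 0. Nous avons le snap s(t) = 0. En substituant t = 4.543977677708655: s(4.543977677708655) = 0.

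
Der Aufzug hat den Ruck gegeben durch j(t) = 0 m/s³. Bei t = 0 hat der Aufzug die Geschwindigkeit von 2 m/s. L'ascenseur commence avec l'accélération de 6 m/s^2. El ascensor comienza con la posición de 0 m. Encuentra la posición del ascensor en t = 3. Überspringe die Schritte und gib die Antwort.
La respuesta es 33.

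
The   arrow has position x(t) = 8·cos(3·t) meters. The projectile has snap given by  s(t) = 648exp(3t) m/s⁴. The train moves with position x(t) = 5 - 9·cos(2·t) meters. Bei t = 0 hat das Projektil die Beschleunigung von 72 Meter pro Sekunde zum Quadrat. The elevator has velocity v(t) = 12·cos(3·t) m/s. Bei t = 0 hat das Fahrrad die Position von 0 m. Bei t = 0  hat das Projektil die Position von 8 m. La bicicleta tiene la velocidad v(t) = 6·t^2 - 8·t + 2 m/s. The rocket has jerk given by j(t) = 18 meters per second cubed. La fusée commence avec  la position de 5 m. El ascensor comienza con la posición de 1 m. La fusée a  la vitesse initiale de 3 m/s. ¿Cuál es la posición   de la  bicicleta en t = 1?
Necesitamos integrar nuestra ecuación de la velocidad v(t) = 6·t^2 - 8·t + 2 1 vez. Integrando la velocidad y usando la condición inicial x(0) = 0, obtenemos x(t) = 2·t^3 - 4·t^2 + 2·t. Usando x(t) = 2·t^3 - 4·t^2 + 2·t y sustituyendo t = 1, encontramos x = 0.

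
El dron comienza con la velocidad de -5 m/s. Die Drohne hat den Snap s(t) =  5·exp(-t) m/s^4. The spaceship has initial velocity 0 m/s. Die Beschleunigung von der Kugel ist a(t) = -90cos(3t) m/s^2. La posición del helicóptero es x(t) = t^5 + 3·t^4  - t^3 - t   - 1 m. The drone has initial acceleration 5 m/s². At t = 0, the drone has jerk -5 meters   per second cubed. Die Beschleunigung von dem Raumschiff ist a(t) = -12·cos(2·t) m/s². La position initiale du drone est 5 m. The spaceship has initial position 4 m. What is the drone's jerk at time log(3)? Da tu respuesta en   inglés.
To solve this, we need to take 1 integral of our snap equation s(t) = 5·exp(-t). Taking ∫s(t)dt and applying j(0) = -5, we find j(t) = -5·exp(-t). We have jerk j(t) = -5·exp(-t). Substituting t = log(3): j(log(3)) = -5/3.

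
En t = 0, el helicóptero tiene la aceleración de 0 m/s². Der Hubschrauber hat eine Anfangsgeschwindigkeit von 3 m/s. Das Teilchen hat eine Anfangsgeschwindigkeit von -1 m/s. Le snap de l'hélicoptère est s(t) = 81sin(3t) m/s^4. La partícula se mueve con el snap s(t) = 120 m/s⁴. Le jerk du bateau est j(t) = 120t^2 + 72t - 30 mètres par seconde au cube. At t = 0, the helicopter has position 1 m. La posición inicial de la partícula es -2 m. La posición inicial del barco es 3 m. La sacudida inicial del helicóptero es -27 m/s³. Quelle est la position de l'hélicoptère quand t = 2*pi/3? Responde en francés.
En partant du snap s(t) = 81·sin(3·t), nous prenons 4 primitives. La primitive du snap est le jerk. En utilisant j(0) = -27, nous obtenons j(t) = -27·cos(3·t). En intégrant le jerk et en utilisant la condition initiale a(0) = 0, nous obtenons a(t) = -9·sin(3·t). En prenant ∫a(t)dt et en appliquant v(0) = 3, nous trouvons v(t) = 3·cos(3·t). La primitive de la vitesse, avec x(0) = 1, donne la position: x(t) = sin(3·t) + 1. De l'équation de la position x(t) = sin(3·t) + 1, nous substituons t = 2*pi/3 pour obtenir x = 1.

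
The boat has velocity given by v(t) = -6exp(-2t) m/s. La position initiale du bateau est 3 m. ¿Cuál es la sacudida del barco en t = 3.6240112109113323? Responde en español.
Partiendo de la velocidad v(t) = -6·exp(-2·t), tomamos 2 derivadas. Tomando d/dt de v(t), encontramos a(t) = 12·exp(-2·t). La derivada de la aceleración da la sacudida: j(t) = -24·exp(-2·t). De la ecuación de la sacudida j(t) = -24·exp(-2·t), sustituimos t = 3.6240112109113323 para obtener j = -0.0170779248914969.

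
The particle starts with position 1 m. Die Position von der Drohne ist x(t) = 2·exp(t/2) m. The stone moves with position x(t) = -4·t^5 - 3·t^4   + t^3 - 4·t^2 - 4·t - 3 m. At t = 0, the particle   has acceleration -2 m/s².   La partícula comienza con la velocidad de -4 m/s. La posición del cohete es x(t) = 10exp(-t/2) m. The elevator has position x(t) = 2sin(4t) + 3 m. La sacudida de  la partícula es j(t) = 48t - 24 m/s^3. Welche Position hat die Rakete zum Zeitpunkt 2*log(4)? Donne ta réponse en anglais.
Using x(t) = 10·exp(-t/2) and substituting t = 2*log(4), we find x = 5/2.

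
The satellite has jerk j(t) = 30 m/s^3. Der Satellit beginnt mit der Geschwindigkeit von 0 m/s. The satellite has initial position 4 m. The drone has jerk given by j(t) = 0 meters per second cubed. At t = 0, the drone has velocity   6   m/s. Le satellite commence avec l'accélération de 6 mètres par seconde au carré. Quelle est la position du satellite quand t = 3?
Nous devons trouver la primitive de notre équation du jerk j(t) = 30 3 fois. En prenant ∫j(t)dt et en appliquant a(0) = 6, nous trouvons a(t) = 30·t + 6. En prenant ∫a(t)dt et en appliquant v(0) = 0, nous trouvons v(t) = 3·t·(5·t + 2). En intégrant la vitesse et en utilisant la condition initiale x(0) = 4, nous obtenons x(t) = 5·t^3 + 3·t^2 + 4. Nous avons la position x(t) = 5·t^3 + 3·t^2 + 4. En substituant t = 3: x(3) = 166.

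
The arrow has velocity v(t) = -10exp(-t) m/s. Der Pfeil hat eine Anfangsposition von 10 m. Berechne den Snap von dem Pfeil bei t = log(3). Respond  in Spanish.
Partiendo de la velocidad v(t) = -10·exp(-t), tomamos 3 derivadas. Tomando d/dt de v(t), encontramos a(t) = 10·exp(-t). Derivando la aceleración, obtenemos la sacudida: j(t) = -10·exp(-t). Tomando d/dt de j(t), encontramos s(t) = 10·exp(-t). Usando s(t) = 10·exp(-t) y sustituyendo t = log(3), encontramos s = 10/3.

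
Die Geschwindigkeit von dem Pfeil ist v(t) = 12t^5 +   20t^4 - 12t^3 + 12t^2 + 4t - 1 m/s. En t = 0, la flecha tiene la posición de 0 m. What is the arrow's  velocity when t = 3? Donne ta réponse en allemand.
Mit v(t) = 12·t^5 + 20·t^4 - 12·t^3 + 12·t^2 + 4·t - 1 und Einsetzen von t = 3, finden wir v = 4331.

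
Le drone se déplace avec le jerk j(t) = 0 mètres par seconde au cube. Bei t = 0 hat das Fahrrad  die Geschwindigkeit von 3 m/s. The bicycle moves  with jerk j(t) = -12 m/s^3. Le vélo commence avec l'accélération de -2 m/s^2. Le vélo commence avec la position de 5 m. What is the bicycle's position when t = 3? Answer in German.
Wir müssen unsere Gleichung für den Ruck j(t) = -12 3-mal integrieren. Das Integral von dem Ruck ist die Beschleunigung. Mit a(0) = -2 erhalten wir a(t) = -12·t - 2. Durch Integration von der Beschleunigung und Verwendung der Anfangsbedingung v(0) = 3, erhalten wir v(t) = -6·t^2 - 2·t + 3. Durch Integration von der Geschwindigkeit und Verwendung der Anfangsbedingung x(0) = 5, erhalten wir x(t) = -2·t^3 - t^2 + 3·t + 5. Wir haben die Position x(t) = -2·t^3 - t^2 + 3·t + 5. Durch Einsetzen von t = 3: x(3) = -49.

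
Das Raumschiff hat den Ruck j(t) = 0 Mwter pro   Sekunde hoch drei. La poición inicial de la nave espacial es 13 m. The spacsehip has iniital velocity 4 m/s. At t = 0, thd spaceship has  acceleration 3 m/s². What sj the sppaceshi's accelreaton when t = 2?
To find the answer, we compute 1 integral of j(t) = 0. The integral of jerk, with a(0) = 3, gives acceleration: a(t) = 3. Using a(t) = 3 and substituting t = 2, we find a = 3.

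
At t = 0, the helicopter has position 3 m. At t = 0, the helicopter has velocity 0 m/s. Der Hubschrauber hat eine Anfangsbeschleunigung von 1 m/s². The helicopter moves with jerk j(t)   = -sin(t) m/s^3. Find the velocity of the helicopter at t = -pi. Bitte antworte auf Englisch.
We must find the integral of our jerk equation j(t) = -sin(t) 2 times. Taking ∫j(t)dt and applying a(0) = 1, we find a(t) = cos(t). Finding the integral of a(t) and using v(0) = 0: v(t) = sin(t). Using v(t) = sin(t) and substituting t = -pi, we find v = 0.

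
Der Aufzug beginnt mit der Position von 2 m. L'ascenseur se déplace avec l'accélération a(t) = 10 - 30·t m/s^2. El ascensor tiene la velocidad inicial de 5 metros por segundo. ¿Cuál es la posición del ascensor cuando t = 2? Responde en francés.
En partant de l'accélération a(t) = 10 - 30·t, nous prenons 2 intégrales. La primitive de l'accélération est la vitesse. En utilisant v(0) = 5, nous obtenons v(t) = -15·t^2 + 10·t + 5. L'intégrale de la vitesse est la position. En utilisant x(0) = 2, nous obtenons x(t) = -5·t^3 + 5·t^2 + 5·t + 2. En utilisant x(t) = -5·t^3 + 5·t^2 + 5·t + 2 et en substituant t = 2, nous trouvons x = -8.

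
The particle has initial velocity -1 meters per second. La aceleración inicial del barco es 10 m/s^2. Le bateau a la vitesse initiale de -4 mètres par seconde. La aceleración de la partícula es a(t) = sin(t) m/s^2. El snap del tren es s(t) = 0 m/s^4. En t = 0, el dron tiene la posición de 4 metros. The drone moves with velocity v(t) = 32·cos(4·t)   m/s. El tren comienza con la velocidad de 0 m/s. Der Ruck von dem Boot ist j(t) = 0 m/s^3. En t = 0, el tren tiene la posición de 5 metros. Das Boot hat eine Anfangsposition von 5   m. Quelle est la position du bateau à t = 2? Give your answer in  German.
Wir müssen unsere Gleichung für den Ruck j(t) = 0 3-mal integrieren. Mit ∫j(t)dt und Anwendung von a(0) = 10, finden wir a(t) = 10. Mit ∫a(t)dt und Anwendung von v(0) = -4, finden wir v(t) = 10·t - 4. Durch Integration von der Geschwindigkeit und Verwendung der Anfangsbedingung x(0) = 5, erhalten wir x(t) = 5·t^2 - 4·t + 5. Wir haben die Position x(t) = 5·t^2 - 4·t + 5. Durch Einsetzen von t = 2: x(2) = 17.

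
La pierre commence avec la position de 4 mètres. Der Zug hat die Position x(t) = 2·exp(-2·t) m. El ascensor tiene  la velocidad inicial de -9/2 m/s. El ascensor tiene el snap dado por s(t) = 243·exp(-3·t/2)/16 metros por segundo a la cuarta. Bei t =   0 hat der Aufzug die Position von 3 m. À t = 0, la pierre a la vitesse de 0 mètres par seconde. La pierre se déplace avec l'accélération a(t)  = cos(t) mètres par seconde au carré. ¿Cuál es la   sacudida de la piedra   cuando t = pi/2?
Partiendo de la aceleración a(t) = cos(t), tomamos 1 derivada. La derivada de la aceleración da la sacudida: j(t) = -sin(t). Tenemos la sacudida j(t) = -sin(t). Sustituyendo t = pi/2: j(pi/2) = -1.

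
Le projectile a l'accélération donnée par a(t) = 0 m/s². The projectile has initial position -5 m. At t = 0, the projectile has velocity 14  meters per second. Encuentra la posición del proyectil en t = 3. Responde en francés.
Nous devons intégrer notre équation de l'accélération a(t) = 0 2 fois. En intégrant l'accélération et en utilisant la condition initiale v(0) = 14, nous obtenons v(t) = 14. La primitive de la vitesse est la position. En utilisant x(0) = -5, nous obtenons x(t) = 14·t - 5. De l'équation de la position x(t) = 14·t - 5, nous substituons t = 3 pour obtenir x = 37.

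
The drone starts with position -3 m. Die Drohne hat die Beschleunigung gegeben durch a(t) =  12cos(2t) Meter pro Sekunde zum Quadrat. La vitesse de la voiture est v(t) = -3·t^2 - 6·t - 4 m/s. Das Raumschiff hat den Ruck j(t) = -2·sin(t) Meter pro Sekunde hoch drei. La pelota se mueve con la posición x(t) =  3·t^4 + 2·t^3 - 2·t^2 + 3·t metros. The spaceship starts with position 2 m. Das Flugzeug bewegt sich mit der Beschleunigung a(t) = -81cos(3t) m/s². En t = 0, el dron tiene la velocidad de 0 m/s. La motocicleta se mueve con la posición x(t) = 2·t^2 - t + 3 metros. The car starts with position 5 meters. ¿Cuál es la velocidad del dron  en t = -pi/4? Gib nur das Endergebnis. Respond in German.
Bei t = -pi/4, v = -6.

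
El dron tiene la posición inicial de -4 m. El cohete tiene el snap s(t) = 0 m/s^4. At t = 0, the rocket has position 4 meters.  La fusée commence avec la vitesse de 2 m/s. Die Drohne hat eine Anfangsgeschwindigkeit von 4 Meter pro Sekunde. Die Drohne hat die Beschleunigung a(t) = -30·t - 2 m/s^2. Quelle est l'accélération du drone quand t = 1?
En utilisant a(t) = -30·t - 2 et en substituant t = 1, nous trouvons a = -32.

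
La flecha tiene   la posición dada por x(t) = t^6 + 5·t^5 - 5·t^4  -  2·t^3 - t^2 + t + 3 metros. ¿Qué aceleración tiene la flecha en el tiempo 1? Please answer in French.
Nous devons dériver notre équation de la position x(t) = t^6 + 5·t^5 - 5·t^4 - 2·t^3 - t^2 + t + 3 2 fois. La dérivée de la position donne la vitesse: v(t) = 6·t^5 + 25·t^4 - 20·t^3 - 6·t^2 - 2·t + 1. En dérivant la vitesse, nous obtenons l'accélération: a(t) = 30·t^4 + 100·t^3 - 60·t^2 - 12·t - 2. Nous avons l'accélération a(t) = 30·t^4 + 100·t^3 - 60·t^2 - 12·t - 2. En substituant t = 1: a(1) = 56.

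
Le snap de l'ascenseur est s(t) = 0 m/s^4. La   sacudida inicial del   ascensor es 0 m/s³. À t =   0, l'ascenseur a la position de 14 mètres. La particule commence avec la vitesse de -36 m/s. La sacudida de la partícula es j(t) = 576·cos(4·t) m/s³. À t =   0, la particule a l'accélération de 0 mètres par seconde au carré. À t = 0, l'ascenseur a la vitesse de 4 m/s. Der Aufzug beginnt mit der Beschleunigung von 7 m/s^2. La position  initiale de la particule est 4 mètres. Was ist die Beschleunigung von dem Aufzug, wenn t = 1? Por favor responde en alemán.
Wir müssen unsere Gleichung für den Snap s(t) = 0 2-mal integrieren. Die Stammfunktion von dem Snap, mit j(0) = 0, ergibt den Ruck: j(t) = 0. Die Stammfunktion von dem Ruck ist die Beschleunigung. Mit a(0) = 7 erhalten wir a(t) = 7. Wir haben die Beschleunigung a(t) = 7. Durch Einsetzen von t = 1: a(1) = 7.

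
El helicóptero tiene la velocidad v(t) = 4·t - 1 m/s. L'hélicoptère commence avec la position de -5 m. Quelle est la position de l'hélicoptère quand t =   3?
Nous devons intégrer notre équation de la vitesse v(t) = 4·t - 1 1 fois. En intégrant la vitesse et en utilisant la condition initiale x(0) = -5, nous obtenons x(t) = 2·t^2 - t - 5. Nous avons la position x(t) = 2·t^2 - t - 5. En substituant t = 3: x(3) = 10.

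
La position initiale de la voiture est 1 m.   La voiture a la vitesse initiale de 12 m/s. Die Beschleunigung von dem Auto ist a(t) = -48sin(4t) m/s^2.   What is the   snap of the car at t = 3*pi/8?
We must differentiate our acceleration equation a(t) = -48·sin(4·t) 2 times. Taking d/dt of a(t), we find j(t) = -192·cos(4·t). Taking d/dt of j(t), we find s(t) = 768·sin(4·t). Using s(t) = 768·sin(4·t) and substituting t = 3*pi/8, we find s = -768.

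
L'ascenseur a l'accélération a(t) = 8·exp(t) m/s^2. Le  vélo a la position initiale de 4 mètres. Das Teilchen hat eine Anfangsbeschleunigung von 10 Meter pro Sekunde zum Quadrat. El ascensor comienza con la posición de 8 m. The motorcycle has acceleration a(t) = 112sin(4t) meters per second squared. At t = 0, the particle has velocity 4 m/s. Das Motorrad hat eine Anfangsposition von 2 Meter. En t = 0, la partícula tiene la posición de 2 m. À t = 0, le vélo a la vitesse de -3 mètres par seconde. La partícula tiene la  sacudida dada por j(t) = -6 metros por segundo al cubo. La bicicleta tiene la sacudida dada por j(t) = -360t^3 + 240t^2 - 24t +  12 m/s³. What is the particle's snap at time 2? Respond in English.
Starting from jerk j(t) = -6, we take 1 derivative. The derivative of jerk gives snap: s(t) = 0. Using s(t) = 0 and substituting t = 2, we find s = 0.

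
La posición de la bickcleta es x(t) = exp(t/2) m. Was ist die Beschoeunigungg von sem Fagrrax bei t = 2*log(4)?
Um dies zu lösen, müssen wir 2 Ableitungen unserer Gleichung für die Position x(t) = exp(t/2) nehmen. Mit d/dt von x(t) finden wir v(t) = exp(t/2)/2. Mit d/dt von v(t) finden wir a(t) = exp(t/2)/4. Aus der Gleichung für die Beschleunigung a(t) = exp(t/2)/4, setzen wir t = 2*log(4) ein und erhalten a = 1.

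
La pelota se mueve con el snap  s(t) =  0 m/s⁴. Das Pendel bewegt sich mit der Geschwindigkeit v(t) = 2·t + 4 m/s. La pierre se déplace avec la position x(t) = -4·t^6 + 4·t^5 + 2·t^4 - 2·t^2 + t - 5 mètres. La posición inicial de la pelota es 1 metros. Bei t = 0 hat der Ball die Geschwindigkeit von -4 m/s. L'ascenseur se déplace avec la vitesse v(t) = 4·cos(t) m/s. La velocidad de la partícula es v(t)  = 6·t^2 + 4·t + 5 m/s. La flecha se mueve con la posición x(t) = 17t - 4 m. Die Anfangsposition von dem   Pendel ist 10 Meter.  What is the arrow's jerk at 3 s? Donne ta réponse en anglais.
Starting from position x(t) = 17·t - 4, we take 3 derivatives. Differentiating position, we get velocity: v(t) = 17. Taking d/dt of v(t), we find a(t) = 0. Differentiating acceleration, we get jerk: j(t) = 0. We have jerk j(t) = 0. Substituting t = 3: j(3) = 0.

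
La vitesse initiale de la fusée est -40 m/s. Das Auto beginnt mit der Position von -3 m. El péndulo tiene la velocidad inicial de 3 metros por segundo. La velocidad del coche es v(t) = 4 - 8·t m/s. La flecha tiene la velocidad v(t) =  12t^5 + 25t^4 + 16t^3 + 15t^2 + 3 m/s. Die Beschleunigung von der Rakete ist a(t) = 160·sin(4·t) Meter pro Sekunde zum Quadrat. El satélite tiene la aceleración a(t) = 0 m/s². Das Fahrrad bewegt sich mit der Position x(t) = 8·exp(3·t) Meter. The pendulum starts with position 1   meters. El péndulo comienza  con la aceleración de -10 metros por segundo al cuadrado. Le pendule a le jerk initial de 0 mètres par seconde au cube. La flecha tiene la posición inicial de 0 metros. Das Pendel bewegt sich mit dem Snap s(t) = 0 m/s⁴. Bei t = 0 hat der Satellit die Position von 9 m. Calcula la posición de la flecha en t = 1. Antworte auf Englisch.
Starting from velocity v(t) = 12·t^5 + 25·t^4 + 16·t^3 + 15·t^2 + 3, we take 1 integral. The integral of velocity, with x(0) = 0, gives position: x(t) = 2·t^6 + 5·t^5 + 4·t^4 + 5·t^3 + 3·t. From the given position equation x(t) = 2·t^6 + 5·t^5 + 4·t^4 + 5·t^3 + 3·t, we substitute t = 1 to get x = 19.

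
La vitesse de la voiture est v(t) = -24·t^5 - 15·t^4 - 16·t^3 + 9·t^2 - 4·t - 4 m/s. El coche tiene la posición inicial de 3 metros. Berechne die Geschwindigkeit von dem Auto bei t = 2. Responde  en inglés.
Using v(t) = -24·t^5 - 15·t^4 - 16·t^3 + 9·t^2 - 4·t - 4 and substituting t = 2, we find v = -1112.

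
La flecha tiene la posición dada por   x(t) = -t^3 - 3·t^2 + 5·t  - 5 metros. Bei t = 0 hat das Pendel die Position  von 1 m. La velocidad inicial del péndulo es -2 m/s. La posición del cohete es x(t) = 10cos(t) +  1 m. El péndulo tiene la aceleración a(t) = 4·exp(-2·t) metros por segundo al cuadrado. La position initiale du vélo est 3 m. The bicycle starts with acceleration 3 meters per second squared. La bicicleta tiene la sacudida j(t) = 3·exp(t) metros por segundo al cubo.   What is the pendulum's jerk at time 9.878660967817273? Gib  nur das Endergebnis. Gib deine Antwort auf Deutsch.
Die Antwort ist -2.10181309330539E-8.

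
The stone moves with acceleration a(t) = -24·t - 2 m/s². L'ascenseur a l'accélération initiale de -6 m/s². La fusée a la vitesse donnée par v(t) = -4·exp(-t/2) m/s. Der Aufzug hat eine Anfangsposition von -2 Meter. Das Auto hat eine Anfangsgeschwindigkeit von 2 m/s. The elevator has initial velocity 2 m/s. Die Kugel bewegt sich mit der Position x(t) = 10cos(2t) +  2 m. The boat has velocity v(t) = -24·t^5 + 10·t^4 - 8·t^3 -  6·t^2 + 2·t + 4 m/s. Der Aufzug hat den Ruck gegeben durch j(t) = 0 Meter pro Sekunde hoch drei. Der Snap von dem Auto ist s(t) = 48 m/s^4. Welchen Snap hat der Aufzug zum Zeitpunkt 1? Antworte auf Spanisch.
Debemos derivar nuestra ecuación de la sacudida j(t) = 0 1 vez. Derivando la sacudida, obtenemos el snap: s(t) = 0. De la ecuación del snap s(t) = 0, sustituimos t = 1 para obtener s = 0.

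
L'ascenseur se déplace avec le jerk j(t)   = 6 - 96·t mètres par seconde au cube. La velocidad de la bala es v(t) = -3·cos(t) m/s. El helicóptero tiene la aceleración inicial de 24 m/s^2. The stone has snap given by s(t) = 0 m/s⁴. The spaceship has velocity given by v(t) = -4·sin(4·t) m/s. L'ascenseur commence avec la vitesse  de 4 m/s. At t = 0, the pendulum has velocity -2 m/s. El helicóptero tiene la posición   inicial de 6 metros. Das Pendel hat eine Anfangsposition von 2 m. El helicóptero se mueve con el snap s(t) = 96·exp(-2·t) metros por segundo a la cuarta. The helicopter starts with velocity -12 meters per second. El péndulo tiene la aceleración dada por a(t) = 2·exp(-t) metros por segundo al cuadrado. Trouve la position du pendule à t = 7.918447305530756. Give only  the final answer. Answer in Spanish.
x(7.918447305530756) = 0.000727934035120810.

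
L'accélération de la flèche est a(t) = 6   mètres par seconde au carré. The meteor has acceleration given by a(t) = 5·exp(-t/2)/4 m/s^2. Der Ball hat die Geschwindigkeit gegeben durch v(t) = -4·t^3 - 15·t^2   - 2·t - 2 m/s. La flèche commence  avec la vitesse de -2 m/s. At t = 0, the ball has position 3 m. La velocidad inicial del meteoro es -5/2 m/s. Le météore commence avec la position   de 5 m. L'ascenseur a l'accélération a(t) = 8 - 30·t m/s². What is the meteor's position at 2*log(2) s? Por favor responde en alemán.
Wir müssen unsere Gleichung für die Beschleunigung a(t) = 5·exp(-t/2)/4 2-mal integrieren. Durch Integration von der Beschleunigung und Verwendung der Anfangsbedingung v(0) = -5/2, erhalten wir v(t) = -5·exp(-t/2)/2. Das Integral von der Geschwindigkeit, mit x(0) = 5, ergibt die Position: x(t) = 5·exp(-t/2). Aus der Gleichung für die Position x(t) = 5·exp(-t/2), setzen wir t = 2*log(2) ein und erhalten x = 5/2.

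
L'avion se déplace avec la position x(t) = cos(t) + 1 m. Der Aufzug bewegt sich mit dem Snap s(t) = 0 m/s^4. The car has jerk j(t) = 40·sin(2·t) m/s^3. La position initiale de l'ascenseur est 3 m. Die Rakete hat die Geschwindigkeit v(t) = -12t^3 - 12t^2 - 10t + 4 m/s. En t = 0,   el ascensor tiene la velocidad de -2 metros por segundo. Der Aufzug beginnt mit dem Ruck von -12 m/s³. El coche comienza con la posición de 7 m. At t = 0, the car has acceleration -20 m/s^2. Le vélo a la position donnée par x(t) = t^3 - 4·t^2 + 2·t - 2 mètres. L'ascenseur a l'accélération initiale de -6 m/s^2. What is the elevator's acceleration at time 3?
To solve this, we need to take 2 antiderivatives of our snap equation s(t) = 0. The integral of snap, with j(0) = -12, gives jerk: j(t) = -12. Taking ∫j(t)dt and applying a(0) = -6, we find a(t) = -12·t - 6. From the given acceleration equation a(t) = -12·t - 6, we substitute t = 3 to get a = -42.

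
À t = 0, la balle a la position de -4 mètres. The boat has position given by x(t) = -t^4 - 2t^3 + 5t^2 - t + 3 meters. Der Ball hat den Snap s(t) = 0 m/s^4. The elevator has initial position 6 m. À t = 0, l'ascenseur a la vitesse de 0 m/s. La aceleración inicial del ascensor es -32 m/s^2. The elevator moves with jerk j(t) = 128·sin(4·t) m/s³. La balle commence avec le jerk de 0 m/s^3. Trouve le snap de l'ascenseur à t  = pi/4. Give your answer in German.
Um dies zu lösen, müssen wir 1 Ableitung unserer Gleichung für den Ruck j(t) = 128·sin(4·t) nehmen. Die Ableitung von dem Ruck ergibt den Snap: s(t) = 512·cos(4·t). Wir haben den Snap s(t) = 512·cos(4·t). Durch Einsetzen von t = pi/4: s(pi/4) = -512.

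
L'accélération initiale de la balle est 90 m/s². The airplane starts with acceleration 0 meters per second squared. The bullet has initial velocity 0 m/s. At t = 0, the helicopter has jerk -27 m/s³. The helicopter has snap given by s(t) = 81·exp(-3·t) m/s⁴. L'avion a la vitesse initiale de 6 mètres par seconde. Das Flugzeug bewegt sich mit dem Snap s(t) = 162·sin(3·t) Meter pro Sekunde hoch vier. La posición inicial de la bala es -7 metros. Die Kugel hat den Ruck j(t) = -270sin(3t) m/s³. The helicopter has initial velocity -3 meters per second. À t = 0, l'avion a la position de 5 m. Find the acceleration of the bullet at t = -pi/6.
To solve this, we need to take 1 antiderivative of our jerk equation j(t) = -270·sin(3·t). Integrating jerk and using the initial condition a(0) = 90, we get a(t) = 90·cos(3·t). Using a(t) = 90·cos(3·t) and substituting t = -pi/6, we find a = 0.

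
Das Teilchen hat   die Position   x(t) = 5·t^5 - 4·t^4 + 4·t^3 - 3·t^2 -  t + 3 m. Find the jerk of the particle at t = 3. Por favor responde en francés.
Nous devons dériver notre équation de la position x(t) = 5·t^5 - 4·t^4 + 4·t^3 - 3·t^2 - t + 3 3 fois. La dérivée de la position donne la vitesse: v(t) = 25·t^4 - 16·t^3 + 12·t^2 - 6·t - 1. En dérivant la vitesse, nous obtenons l'accélération: a(t) = 100·t^3 - 48·t^2 + 24·t - 6. La dérivée de l'accélération donne le jerk: j(t) = 300·t^2 - 96·t + 24. En utilisant j(t) = 300·t^2 - 96·t + 24 et en substituant t = 3, nous trouvons j = 2436.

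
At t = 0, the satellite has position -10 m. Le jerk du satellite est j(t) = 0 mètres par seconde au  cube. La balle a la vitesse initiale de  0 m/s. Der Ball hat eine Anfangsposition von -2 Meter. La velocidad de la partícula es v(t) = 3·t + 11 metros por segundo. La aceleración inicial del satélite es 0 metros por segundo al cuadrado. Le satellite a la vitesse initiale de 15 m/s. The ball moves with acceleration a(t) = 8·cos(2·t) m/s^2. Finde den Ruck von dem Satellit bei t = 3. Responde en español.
De la ecuación de la sacudida j(t) = 0, sustituimos t = 3 para obtener j = 0.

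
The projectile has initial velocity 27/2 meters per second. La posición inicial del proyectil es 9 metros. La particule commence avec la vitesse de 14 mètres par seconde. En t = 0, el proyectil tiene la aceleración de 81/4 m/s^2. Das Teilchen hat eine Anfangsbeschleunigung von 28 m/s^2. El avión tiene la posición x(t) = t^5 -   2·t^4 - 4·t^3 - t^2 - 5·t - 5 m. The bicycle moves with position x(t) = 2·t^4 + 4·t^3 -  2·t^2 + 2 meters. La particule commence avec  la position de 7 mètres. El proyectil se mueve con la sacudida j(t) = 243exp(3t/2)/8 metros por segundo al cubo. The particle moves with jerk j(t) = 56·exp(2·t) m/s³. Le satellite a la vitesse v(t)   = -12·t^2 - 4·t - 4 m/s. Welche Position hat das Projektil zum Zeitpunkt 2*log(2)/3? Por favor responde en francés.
En partant du jerk j(t) = 243·exp(3·t/2)/8, nous prenons 3 intégrales. L'intégrale du jerk est l'accélération. En utilisant a(0) = 81/4, nous obtenons a(t) = 81·exp(3·t/2)/4. La primitive de l'accélération, avec v(0) = 27/2, donne la vitesse: v(t) = 27·exp(3·t/2)/2. La primitive de la vitesse, avec x(0) = 9, donne la position: x(t) = 9·exp(3·t/2). De l'équation de la position x(t) = 9·exp(3·t/2), nous substituons t = 2*log(2)/3 pour obtenir x = 18.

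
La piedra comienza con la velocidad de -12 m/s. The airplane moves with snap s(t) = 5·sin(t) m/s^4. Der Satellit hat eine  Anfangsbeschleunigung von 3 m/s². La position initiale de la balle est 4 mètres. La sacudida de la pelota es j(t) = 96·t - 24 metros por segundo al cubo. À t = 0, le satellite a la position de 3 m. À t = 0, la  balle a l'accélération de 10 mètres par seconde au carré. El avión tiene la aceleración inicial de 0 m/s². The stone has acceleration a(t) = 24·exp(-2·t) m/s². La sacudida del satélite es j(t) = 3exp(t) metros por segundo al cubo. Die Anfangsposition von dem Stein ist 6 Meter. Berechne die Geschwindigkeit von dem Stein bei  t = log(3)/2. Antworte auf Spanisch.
Para resolver esto, necesitamos tomar 1 integral de nuestra ecuación de la aceleración a(t) = 24·exp(-2·t). Tomando ∫a(t)dt y aplicando v(0) = -12, encontramos v(t) = -12·exp(-2·t). Usando v(t) = -12·exp(-2·t) y sustituyendo t = log(3)/2, encontramos v = -4.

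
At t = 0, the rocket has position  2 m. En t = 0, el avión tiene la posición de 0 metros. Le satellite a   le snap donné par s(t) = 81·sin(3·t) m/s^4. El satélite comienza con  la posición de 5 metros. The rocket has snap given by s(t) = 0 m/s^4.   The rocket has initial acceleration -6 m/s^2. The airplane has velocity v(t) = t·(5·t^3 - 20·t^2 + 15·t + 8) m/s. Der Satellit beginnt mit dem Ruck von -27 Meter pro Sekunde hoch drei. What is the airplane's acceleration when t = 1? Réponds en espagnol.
Partiendo de la velocidad v(t) = t·(5·t^3 - 20·t^2 + 15·t + 8), tomamos 1 derivada. Derivando la velocidad, obtenemos la aceleración: a(t) = 5·t^3 - 20·t^2 + t·(15·t^2 - 40·t + 15) + 15·t + 8. Usando a(t) = 5·t^3 - 20·t^2 + t·(15·t^2 - 40·t + 15) + 15·t + 8 y sustituyendo t = 1, encontramos a = -2.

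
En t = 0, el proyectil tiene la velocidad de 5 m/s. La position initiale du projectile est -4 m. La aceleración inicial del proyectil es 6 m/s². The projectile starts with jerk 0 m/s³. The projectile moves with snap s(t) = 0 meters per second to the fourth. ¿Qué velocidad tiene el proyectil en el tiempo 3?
Debemos encontrar la antiderivada de nuestra ecuación del snap s(t) = 0 3 veces. La integral del snap, con j(0) = 0, da la sacudida: j(t) = 0. La integral de la sacudida, con a(0) = 6, da la aceleración: a(t) = 6. Integrando la aceleración y usando la condición inicial v(0) = 5, obtenemos v(t) = 6·t + 5. Tenemos la velocidad v(t) = 6·t + 5. Sustituyendo t = 3: v(3) = 23.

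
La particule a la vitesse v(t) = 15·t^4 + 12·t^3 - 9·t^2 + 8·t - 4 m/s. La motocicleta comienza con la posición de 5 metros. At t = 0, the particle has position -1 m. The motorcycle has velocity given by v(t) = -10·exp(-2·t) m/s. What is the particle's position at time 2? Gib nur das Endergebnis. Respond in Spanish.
En t = 2, x = 127.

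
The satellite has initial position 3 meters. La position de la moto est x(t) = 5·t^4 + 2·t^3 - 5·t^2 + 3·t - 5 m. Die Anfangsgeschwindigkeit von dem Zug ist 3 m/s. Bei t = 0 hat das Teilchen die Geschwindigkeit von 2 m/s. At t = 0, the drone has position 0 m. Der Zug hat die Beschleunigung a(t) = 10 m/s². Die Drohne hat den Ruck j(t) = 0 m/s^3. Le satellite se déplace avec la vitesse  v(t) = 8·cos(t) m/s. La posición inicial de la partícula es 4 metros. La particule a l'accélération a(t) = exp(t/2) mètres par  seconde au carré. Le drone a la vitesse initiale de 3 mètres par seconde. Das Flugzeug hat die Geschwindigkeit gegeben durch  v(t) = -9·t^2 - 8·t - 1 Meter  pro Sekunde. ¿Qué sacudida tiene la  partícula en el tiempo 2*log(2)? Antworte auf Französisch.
Nous devons dériver notre équation de l'accélération a(t) = exp(t/2) 1 fois. En dérivant l'accélération, nous obtenons le jerk: j(t) = exp(t/2)/2. Nous avons le jerk j(t) = exp(t/2)/2. En substituant t = 2*log(2): j(2*log(2)) = 1.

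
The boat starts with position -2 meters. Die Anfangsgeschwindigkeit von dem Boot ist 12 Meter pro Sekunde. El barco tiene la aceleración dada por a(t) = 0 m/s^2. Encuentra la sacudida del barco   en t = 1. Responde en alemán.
Um dies zu lösen, müssen wir 1 Ableitung unserer Gleichung für die Beschleunigung a(t) = 0 nehmen. Die Ableitung von der Beschleunigung ergibt den Ruck: j(t) = 0. Mit j(t) = 0 und Einsetzen von t = 1, finden wir j = 0.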